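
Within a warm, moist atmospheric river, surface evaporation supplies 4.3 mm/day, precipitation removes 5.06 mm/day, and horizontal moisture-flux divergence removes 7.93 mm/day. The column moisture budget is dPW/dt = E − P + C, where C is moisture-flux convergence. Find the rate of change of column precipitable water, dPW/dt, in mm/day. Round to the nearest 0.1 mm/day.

dPW/dt = E − P + C = 4.3 − 5.06 + (-7.93) = -8.7 mm/day.

dPW/dt ≈ -8.7 mm/day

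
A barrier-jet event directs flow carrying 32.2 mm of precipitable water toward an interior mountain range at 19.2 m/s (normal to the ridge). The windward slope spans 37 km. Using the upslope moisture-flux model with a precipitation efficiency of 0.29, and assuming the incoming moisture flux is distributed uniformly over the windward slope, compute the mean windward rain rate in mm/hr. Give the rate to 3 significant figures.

R ≈ 17.4 mm/hr

Incoming column moisture flux per unit ridge length: F = V × PW = 19.2 × 32.2 = 618.24 mm·m/s.
Spread over the 37 km slope with efficiency ε = 0.29: R = ε·F/W = 0.29 × 618.24 / 37000 m = 4.846e-03 mm/s.
R = 4.846e-03 × 3600 = 17.4 mm/hr.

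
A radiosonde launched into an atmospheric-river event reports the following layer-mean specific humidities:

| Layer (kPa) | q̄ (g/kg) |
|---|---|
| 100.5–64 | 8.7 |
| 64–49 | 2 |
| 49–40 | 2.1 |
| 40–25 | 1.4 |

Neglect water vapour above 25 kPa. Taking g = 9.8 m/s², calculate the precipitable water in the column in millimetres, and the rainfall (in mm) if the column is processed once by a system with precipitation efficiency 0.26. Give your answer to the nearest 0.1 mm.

Precipitable water is the column-integrated vapour mass per unit area: PW = (1/g) Σ q̄ Δp, with q in kg/kg and Δp in Pa (1 kg/m² of water = 1 mm).
Layer 100.5–64 kPa: Δp = 365 hPa = 36500 Pa, q̄ = 0.0087 kg/kg → 0.0087 × 36500 / 9.8 = 32.40 mm
Layer 64–49 kPa: Δp = 150 hPa = 15000 Pa, q̄ = 0.002 kg/kg → 0.002 × 15000 / 9.8 = 3.06 mm
Layer 49–40 kPa: Δp = 90 hPa = 9000 Pa, q̄ = 0.0021 kg/kg → 0.0021 × 9000 / 9.8 = 1.93 mm
Layer 40–25 kPa: Δp = 150 hPa = 15000 Pa, q̄ = 0.0014 kg/kg → 0.0014 × 15000 / 9.8 = 2.14 mm
PW = 32.40 + 3.06 + 1.93 + 2.14 = 39.53 ≈ 39.5 mm.
Rainfall = ε × PW = 0.26 × 39.5 = 10.3 mm.

PW ≈ 39.5 mm; rainfall ≈ 10.3 mm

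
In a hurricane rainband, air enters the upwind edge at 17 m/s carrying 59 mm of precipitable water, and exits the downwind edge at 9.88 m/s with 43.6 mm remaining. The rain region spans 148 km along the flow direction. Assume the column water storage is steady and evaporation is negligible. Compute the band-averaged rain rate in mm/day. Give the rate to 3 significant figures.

R ≈ 334 mm/day

Column moisture flux per unit crosswind length is F = V × PW.
Inflow: F_in = 17 × 59 = 1003 mm·m/s
Outflow: F_out = 9.88 × 43.6 = 430.768 mm·m/s
Steady-state rate R = (F_in − F_out)/L = (1003 − 430.768) / 148000 m = 3.866e-03 mm/s.
R = 3.866e-03 × 3600 × 24 = 334 mm/day.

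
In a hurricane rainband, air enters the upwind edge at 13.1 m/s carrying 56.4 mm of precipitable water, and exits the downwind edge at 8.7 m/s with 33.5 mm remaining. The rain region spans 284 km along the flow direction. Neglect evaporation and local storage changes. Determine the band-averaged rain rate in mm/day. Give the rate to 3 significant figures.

Column moisture flux per unit crosswind length is F = V × PW.
Inflow: F_in = 13.1 × 56.4 = 738.84 mm·m/s
Outflow: F_out = 8.7 × 33.5 = 291.45 mm·m/s
Steady-state rate R = (F_in − F_out)/L = (738.84 − 291.45) / 284000 m = 1.575e-03 mm/s.
R = 1.575e-03 × 3600 × 24 = 136 mm/day.

R ≈ 136 mm/day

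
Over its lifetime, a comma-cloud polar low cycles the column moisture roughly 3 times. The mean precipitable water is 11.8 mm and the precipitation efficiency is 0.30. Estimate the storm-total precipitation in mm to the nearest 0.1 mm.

precipitation ≈ 10.6 mm

Each cycle deposits ε × PW = 0.30 × 11.8 = 3.54 mm.
Over 3 cycles: 3 × 3.54 = 10.6 mm.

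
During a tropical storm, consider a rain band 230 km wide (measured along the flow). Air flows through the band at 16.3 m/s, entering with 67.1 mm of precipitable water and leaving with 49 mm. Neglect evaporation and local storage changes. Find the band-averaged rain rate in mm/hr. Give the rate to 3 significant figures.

Column moisture flux per unit crosswind length is F = V × PW.
Inflow: F_in = 16.3 × 67.1 = 1093.73 mm·m/s
Outflow: F_out = 16.3 × 49 = 798.7 mm·m/s
Steady-state rate R = (F_in − F_out)/L = (1093.73 − 798.7) / 230000 m = 1.283e-03 mm/s.
R = 1.283e-03 × 3600 = 4.62 mm/hr.

R ≈ 4.62 mm/hr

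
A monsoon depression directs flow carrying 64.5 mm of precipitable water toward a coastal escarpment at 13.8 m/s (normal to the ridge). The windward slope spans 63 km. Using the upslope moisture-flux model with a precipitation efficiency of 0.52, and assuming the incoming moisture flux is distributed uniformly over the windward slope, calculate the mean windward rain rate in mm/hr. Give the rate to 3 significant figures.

R ≈ 26.4 mm/hr

Incoming column moisture flux per unit ridge length: F = V × PW = 13.8 × 64.5 = 890.1 mm·m/s.
Spread over the 63 km slope with efficiency ε = 0.52: R = ε·F/W = 0.52 × 890.1 / 63000 m = 7.347e-03 mm/s.
R = 7.347e-03 × 3600 = 26.4 mm/hr.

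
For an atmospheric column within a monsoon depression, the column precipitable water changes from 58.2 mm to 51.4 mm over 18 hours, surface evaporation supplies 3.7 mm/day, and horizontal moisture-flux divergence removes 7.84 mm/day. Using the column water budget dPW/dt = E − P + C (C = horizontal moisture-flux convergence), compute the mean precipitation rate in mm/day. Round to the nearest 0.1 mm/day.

P ≈ 4.9 mm/day

dPW/dt = (51.4 − 58.2) mm / (18/24 day) = -9.067 mm/day.
P = E + C − dPW/dt = 3.7 + (-7.84) − (-9.067) = 4.9 mm/day.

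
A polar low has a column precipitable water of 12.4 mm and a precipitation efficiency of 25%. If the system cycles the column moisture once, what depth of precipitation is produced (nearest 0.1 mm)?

precipitation ≈ 3.1 mm

Precipitation = ε × PW = 0.25 × 12.4 = 3.1 mm.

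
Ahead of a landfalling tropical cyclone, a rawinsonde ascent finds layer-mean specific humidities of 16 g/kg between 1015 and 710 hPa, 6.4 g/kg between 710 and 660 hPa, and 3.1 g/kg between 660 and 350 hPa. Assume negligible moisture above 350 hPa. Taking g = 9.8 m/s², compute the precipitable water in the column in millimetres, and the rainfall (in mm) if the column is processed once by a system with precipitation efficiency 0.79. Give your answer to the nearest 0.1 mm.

Precipitable water is the column-integrated vapour mass per unit area: PW = (1/g) Σ q̄ Δp, with q in kg/kg and Δp in Pa (1 kg/m² of water = 1 mm).
Layer 1015–710 hPa: Δp = 305 hPa = 30500 Pa, q̄ = 0.016 kg/kg → 0.016 × 30500 / 9.8 = 49.80 mm
Layer 710–660 hPa: Δp = 50 hPa = 5000 Pa, q̄ = 0.0064 kg/kg → 0.0064 × 5000 / 9.8 = 3.27 mm
Layer 660–350 hPa: Δp = 310 hPa = 31000 Pa, q̄ = 0.0031 kg/kg → 0.0031 × 31000 / 9.8 = 9.81 mm
PW = 49.80 + 3.27 + 9.81 = 62.88 ≈ 62.9 mm.
Rainfall = ε × PW = 0.79 × 62.9 = 49.7 mm.

PW ≈ 62.9 mm; rainfall ≈ 49.7 mm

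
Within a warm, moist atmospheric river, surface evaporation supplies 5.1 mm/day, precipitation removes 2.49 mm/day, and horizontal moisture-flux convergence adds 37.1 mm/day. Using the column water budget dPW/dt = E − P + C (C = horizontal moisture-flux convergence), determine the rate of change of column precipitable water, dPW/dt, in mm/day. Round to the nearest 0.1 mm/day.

dPW/dt ≈ 39.7 mm/day

dPW/dt = E − P + C = 5.1 − 2.49 + (37.1) = 39.7 mm/day.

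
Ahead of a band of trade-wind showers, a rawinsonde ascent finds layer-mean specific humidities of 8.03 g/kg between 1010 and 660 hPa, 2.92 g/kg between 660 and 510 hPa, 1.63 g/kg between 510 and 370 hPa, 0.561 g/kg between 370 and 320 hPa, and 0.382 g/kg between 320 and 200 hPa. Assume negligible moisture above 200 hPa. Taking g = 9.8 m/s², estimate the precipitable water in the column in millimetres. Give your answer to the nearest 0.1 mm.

Precipitable water is the column-integrated vapour mass per unit area: PW = (1/g) Σ q̄ Δp, with q in kg/kg and Δp in Pa (1 kg/m² of water = 1 mm).
Layer 1010–660 hPa: Δp = 350 hPa = 35000 Pa, q̄ = 0.00803 kg/kg → 0.00803 × 35000 / 9.8 = 28.68 mm
Layer 660–510 hPa: Δp = 150 hPa = 15000 Pa, q̄ = 0.00292 kg/kg → 0.00292 × 15000 / 9.8 = 4.47 mm
Layer 510–370 hPa: Δp = 140 hPa = 14000 Pa, q̄ = 0.00163 kg/kg → 0.00163 × 14000 / 9.8 = 2.33 mm
Layer 370–320 hPa: Δp = 50 hPa = 5000 Pa, q̄ = 0.000561 kg/kg → 0.000561 × 5000 / 9.8 = 0.29 mm
Layer 320–200 hPa: Δp = 120 hPa = 12000 Pa, q̄ = 0.000382 kg/kg → 0.000382 × 12000 / 9.8 = 0.47 mm
PW = 28.68 + 4.47 + 2.33 + 0.29 + 0.47 = 36.24 ≈ 36.2 mm.

PW ≈ 36.2 mm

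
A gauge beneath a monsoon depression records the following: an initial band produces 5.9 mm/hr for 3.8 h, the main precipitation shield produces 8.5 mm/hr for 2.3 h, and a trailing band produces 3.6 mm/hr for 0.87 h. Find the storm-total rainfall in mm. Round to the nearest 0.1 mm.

Total = Σ Rᵢ Δtᵢ = 5.9 × 3.8 + 8.5 × 2.3 + 3.6 × 0.87
      = 22.42 + 19.55 + 3.132 = 45.1 mm.

total ≈ 45.1 mm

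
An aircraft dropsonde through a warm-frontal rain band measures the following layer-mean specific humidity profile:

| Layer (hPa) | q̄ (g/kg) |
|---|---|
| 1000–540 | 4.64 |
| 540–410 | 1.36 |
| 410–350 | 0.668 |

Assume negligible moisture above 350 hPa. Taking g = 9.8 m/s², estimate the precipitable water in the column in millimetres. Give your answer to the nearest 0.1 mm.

Precipitable water is the column-integrated vapour mass per unit area: PW = (1/g) Σ q̄ Δp, with q in kg/kg and Δp in Pa (1 kg/m² of water = 1 mm).
Layer 1000–540 hPa: Δp = 460 hPa = 46000 Pa, q̄ = 0.00464 kg/kg → 0.00464 × 46000 / 9.8 = 21.78 mm
Layer 540–410 hPa: Δp = 130 hPa = 13000 Pa, q̄ = 0.00136 kg/kg → 0.00136 × 13000 / 9.8 = 1.80 mm
Layer 410–350 hPa: Δp = 60 hPa = 6000 Pa, q̄ = 0.000668 kg/kg → 0.000668 × 6000 / 9.8 = 0.41 mm
PW = 21.78 + 1.80 + 0.41 = 23.99 ≈ 24.0 mm.

PW ≈ 24.0 mm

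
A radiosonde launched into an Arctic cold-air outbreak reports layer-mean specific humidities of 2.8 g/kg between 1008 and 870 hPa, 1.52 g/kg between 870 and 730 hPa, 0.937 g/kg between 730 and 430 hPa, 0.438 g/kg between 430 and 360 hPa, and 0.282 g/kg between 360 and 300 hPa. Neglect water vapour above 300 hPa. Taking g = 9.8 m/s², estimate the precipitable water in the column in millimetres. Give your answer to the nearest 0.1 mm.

Precipitable water is the column-integrated vapour mass per unit area: PW = (1/g) Σ q̄ Δp, with q in kg/kg and Δp in Pa (1 kg/m² of water = 1 mm).
Layer 1008–870 hPa: Δp = 138 hPa = 13800 Pa, q̄ = 0.0028 kg/kg → 0.0028 × 13800 / 9.8 = 3.94 mm
Layer 870–730 hPa: Δp = 140 hPa = 14000 Pa, q̄ = 0.00152 kg/kg → 0.00152 × 14000 / 9.8 = 2.17 mm
Layer 730–430 hPa: Δp = 300 hPa = 30000 Pa, q̄ = 0.000937 kg/kg → 0.000937 × 30000 / 9.8 = 2.87 mm
Layer 430–360 hPa: Δp = 70 hPa = 7000 Pa, q̄ = 0.000438 kg/kg → 0.000438 × 7000 / 9.8 = 0.31 mm
Layer 360–300 hPa: Δp = 60 hPa = 6000 Pa, q̄ = 0.000282 kg/kg → 0.000282 × 6000 / 9.8 = 0.17 mm
PW = 3.94 + 2.17 + 2.87 + 0.31 + 0.17 = 9.46 ≈ 9.5 mm.

PW ≈ 9.5 mm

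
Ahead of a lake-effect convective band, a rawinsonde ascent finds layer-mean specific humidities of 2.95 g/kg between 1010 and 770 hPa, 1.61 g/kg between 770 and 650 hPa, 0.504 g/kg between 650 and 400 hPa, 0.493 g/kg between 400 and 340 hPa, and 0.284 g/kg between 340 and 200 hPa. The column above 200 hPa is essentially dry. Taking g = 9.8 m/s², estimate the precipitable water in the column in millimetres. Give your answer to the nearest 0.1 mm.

PW ≈ 11.2 mm

Precipitable water is the column-integrated vapour mass per unit area: PW = (1/g) Σ q̄ Δp, with q in kg/kg and Δp in Pa (1 kg/m² of water = 1 mm).
Layer 1010–770 hPa: Δp = 240 hPa = 24000 Pa, q̄ = 0.00295 kg/kg → 0.00295 × 24000 / 9.8 = 7.22 mm
Layer 770–650 hPa: Δp = 120 hPa = 12000 Pa, q̄ = 0.00161 kg/kg → 0.00161 × 12000 / 9.8 = 1.97 mm
Layer 650–400 hPa: Δp = 250 hPa = 25000 Pa, q̄ = 0.000504 kg/kg → 0.000504 × 25000 / 9.8 = 1.29 mm
Layer 400–340 hPa: Δp = 60 hPa = 6000 Pa, q̄ = 0.000493 kg/kg → 0.000493 × 6000 / 9.8 = 0.30 mm
Layer 340–200 hPa: Δp = 140 hPa = 14000 Pa, q̄ = 0.000284 kg/kg → 0.000284 × 14000 / 9.8 = 0.41 mm
PW = 7.22 + 1.97 + 1.29 + 0.30 + 0.41 = 11.19 ≈ 11.2 mm.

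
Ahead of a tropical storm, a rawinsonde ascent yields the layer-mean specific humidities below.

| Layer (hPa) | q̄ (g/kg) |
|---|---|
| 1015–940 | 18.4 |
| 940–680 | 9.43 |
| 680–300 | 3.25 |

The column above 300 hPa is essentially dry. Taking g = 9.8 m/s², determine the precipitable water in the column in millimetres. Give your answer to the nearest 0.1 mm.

Precipitable water is the column-integrated vapour mass per unit area: PW = (1/g) Σ q̄ Δp, with q in kg/kg and Δp in Pa (1 kg/m² of water = 1 mm).
Layer 1015–940 hPa: Δp = 75 hPa = 7500 Pa, q̄ = 0.0184 kg/kg → 0.0184 × 7500 / 9.8 = 14.08 mm
Layer 940–680 hPa: Δp = 260 hPa = 26000 Pa, q̄ = 0.00943 kg/kg → 0.00943 × 26000 / 9.8 = 25.02 mm
Layer 680–300 hPa: Δp = 380 hPa = 38000 Pa, q̄ = 0.00325 kg/kg → 0.00325 × 38000 / 9.8 = 12.60 mm
PW = 14.08 + 25.02 + 12.60 = 51.70 ≈ 51.7 mm.

PW ≈ 51.7 mm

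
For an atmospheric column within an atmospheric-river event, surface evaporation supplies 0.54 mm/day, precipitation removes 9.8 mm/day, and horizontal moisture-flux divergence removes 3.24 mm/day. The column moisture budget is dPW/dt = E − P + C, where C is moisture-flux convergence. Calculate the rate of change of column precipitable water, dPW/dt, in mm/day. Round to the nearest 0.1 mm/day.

dPW/dt = E − P + C = 0.54 − 9.8 + (-3.24) = -12.5 mm/day.

dPW/dt ≈ -12.5 mm/day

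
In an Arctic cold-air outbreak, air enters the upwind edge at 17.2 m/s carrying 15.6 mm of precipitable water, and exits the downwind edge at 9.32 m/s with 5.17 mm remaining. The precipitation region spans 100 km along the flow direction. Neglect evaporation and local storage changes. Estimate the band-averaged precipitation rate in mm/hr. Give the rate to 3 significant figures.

Column moisture flux per unit crosswind length is F = V × PW.
Inflow: F_in = 17.2 × 15.6 = 268.32 mm·m/s
Outflow: F_out = 9.32 × 5.17 = 48.1844 mm·m/s
Steady-state rate R = (F_in − F_out)/L = (268.32 − 48.1844) / 100000 m = 2.201e-03 mm/s.
R = 2.201e-03 × 3600 = 7.92 mm/hr.

R ≈ 7.92 mm/hr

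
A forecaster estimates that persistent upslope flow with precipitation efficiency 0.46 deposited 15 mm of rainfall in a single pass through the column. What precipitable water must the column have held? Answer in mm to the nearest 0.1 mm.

PW = rainfall / ε = 15 / 0.46 = 32.6 mm.

PW ≈ 32.6 mm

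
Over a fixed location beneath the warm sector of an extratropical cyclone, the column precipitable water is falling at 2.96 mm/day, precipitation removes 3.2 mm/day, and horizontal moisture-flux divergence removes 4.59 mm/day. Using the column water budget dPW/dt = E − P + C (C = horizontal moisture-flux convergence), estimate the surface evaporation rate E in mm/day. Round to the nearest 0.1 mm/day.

E ≈ 4.8 mm/day

dPW/dt = -2.96 mm/day.
E = dPW/dt + P − C = (-2.96) + 3.2 − (-4.59) = 4.8 mm/day.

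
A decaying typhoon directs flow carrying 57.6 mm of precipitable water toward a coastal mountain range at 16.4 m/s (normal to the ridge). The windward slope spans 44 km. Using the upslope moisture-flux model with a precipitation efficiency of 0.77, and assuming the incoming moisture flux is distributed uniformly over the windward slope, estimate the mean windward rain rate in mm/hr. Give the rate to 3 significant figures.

R ≈ 59.5 mm/hr

Incoming column moisture flux per unit ridge length: F = V × PW = 16.4 × 57.6 = 944.64 mm·m/s.
Spread over the 44 km slope with efficiency ε = 0.77: R = ε·F/W = 0.77 × 944.64 / 44000 m = 1.653e-02 mm/s.
R = 1.653e-02 × 3600 = 59.5 mm/hr.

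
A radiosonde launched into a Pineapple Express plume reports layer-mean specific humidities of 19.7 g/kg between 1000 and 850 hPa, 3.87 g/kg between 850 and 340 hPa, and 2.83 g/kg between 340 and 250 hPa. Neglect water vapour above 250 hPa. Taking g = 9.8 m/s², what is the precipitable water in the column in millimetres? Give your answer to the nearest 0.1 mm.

Precipitable water is the column-integrated vapour mass per unit area: PW = (1/g) Σ q̄ Δp, with q in kg/kg and Δp in Pa (1 kg/m² of water = 1 mm).
Layer 1000–850 hPa: Δp = 150 hPa = 15000 Pa, q̄ = 0.0197 kg/kg → 0.0197 × 15000 / 9.8 = 30.15 mm
Layer 850–340 hPa: Δp = 510 hPa = 51000 Pa, q̄ = 0.00387 kg/kg → 0.00387 × 51000 / 9.8 = 20.14 mm
Layer 340–250 hPa: Δp = 90 hPa = 9000 Pa, q̄ = 0.00283 kg/kg → 0.00283 × 9000 / 9.8 = 2.60 mm
PW = 30.15 + 20.14 + 2.60 = 52.89 ≈ 52.9 mm.

PW ≈ 52.9 mm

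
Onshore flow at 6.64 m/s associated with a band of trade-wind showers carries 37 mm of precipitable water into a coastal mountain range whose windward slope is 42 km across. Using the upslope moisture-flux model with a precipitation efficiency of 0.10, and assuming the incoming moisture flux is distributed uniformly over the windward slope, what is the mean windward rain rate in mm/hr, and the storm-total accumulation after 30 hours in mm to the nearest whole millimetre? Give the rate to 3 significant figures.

R ≈ 2.11 mm/hr; total ≈ 63 mm

Incoming column moisture flux per unit ridge length: F = V × PW = 6.64 × 37 = 245.68 mm·m/s.
Spread over the 42 km slope with efficiency ε = 0.10: R = ε·F/W = 0.10 × 245.68 / 42000 m = 5.850e-04 mm/s.
R = 5.850e-04 × 3600 = 2.11 mm/hr.
Over 30 h: total = 2.11 × 30 = 63.3 ≈ 63 mm.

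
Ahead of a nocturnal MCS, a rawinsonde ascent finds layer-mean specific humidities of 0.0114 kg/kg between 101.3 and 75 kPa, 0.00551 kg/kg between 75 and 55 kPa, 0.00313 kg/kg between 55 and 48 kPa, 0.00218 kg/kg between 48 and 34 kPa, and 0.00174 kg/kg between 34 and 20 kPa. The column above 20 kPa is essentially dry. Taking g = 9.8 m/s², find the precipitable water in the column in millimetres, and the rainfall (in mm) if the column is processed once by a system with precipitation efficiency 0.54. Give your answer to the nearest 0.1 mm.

PW ≈ 49.7 mm; rainfall ≈ 26.8 mm

Precipitable water is the column-integrated vapour mass per unit area: PW = (1/g) Σ q̄ Δp, with q in kg/kg and Δp in Pa (1 kg/m² of water = 1 mm).
Layer 101.3–75 kPa: Δp = 263 hPa = 26300 Pa, q̄ = 0.0114 kg/kg → 0.0114 × 26300 / 9.8 = 30.59 mm
Layer 75–55 kPa: Δp = 200 hPa = 20000 Pa, q̄ = 0.00551 kg/kg → 0.00551 × 20000 / 9.8 = 11.24 mm
Layer 55–48 kPa: Δp = 70 hPa = 7000 Pa, q̄ = 0.00313 kg/kg → 0.00313 × 7000 / 9.8 = 2.24 mm
Layer 48–34 kPa: Δp = 140 hPa = 14000 Pa, q̄ = 0.00218 kg/kg → 0.00218 × 14000 / 9.8 = 3.11 mm
Layer 34–20 kPa: Δp = 140 hPa = 14000 Pa, q̄ = 0.00174 kg/kg → 0.00174 × 14000 / 9.8 = 2.49 mm
PW = 30.59 + 11.24 + 2.24 + 3.11 + 2.49 = 49.67 ≈ 49.7 mm.
Rainfall = ε × PW = 0.54 × 49.7 = 26.8 mm.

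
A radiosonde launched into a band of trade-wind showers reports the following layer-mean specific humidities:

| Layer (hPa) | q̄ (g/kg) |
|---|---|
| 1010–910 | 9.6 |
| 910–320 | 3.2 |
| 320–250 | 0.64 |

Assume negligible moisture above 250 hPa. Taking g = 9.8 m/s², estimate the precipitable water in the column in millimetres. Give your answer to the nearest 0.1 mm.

Precipitable water is the column-integrated vapour mass per unit area: PW = (1/g) Σ q̄ Δp, with q in kg/kg and Δp in Pa (1 kg/m² of water = 1 mm).
Layer 1010–910 hPa: Δp = 100 hPa = 10000 Pa, q̄ = 0.0096 kg/kg → 0.0096 × 10000 / 9.8 = 9.80 mm
Layer 910–320 hPa: Δp = 590 hPa = 59000 Pa, q̄ = 0.0032 kg/kg → 0.0032 × 59000 / 9.8 = 19.27 mm
Layer 320–250 hPa: Δp = 70 hPa = 7000 Pa, q̄ = 0.00064 kg/kg → 0.00064 × 7000 / 9.8 = 0.46 mm
PW = 9.80 + 19.27 + 0.46 = 29.53 ≈ 29.5 mm.

PW ≈ 29.5 mm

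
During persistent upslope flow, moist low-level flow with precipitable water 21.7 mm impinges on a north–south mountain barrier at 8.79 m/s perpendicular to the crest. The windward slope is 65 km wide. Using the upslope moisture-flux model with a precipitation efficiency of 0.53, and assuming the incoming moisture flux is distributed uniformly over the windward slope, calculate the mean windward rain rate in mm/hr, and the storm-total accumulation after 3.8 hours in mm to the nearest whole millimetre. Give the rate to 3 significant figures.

R ≈ 5.60 mm/hr; total ≈ 21 mm

Incoming column moisture flux per unit ridge length: F = V × PW = 8.79 × 21.7 = 190.743 mm·m/s.
Spread over the 65 km slope with efficiency ε = 0.53: R = ε·F/W = 0.53 × 190.743 / 65000 m = 1.555e-03 mm/s.
R = 1.555e-03 × 3600 = 5.60 mm/hr.
Over 3.8 h: total = 5.60 × 3.8 = 21.28 ≈ 21 mm.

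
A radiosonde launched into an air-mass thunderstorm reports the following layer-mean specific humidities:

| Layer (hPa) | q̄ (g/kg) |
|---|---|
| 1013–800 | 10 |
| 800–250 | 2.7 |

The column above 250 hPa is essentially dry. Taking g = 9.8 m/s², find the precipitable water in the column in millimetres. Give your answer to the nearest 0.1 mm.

PW ≈ 36.9 mm

Precipitable water is the column-integrated vapour mass per unit area: PW = (1/g) Σ q̄ Δp, with q in kg/kg and Δp in Pa (1 kg/m² of water = 1 mm).
Layer 1013–800 hPa: Δp = 213 hPa = 21300 Pa, q̄ = 0.01 kg/kg → 0.01 × 21300 / 9.8 = 21.73 mm
Layer 800–250 hPa: Δp = 550 hPa = 55000 Pa, q̄ = 0.0027 kg/kg → 0.0027 × 55000 / 9.8 = 15.15 mm
PW = 21.73 + 15.15 = 36.88 ≈ 36.9 mm.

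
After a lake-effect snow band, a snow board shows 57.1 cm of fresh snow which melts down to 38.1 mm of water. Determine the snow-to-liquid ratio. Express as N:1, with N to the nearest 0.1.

Ratio = snow depth / SWE = 571 mm / 38.1 mm = 15.0, i.e. 15.0:1.

ratio ≈ 15.0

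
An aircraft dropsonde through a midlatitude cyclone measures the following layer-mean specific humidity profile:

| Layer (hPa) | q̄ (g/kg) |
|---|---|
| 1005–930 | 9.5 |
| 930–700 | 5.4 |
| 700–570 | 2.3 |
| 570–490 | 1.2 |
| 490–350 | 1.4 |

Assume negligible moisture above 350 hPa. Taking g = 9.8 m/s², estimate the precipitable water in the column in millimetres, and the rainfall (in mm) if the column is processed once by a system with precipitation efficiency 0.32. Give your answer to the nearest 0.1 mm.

Precipitable water is the column-integrated vapour mass per unit area: PW = (1/g) Σ q̄ Δp, with q in kg/kg and Δp in Pa (1 kg/m² of water = 1 mm).
Layer 1005–930 hPa: Δp = 75 hPa = 7500 Pa, q̄ = 0.0095 kg/kg → 0.0095 × 7500 / 9.8 = 7.27 mm
Layer 930–700 hPa: Δp = 230 hPa = 23000 Pa, q̄ = 0.0054 kg/kg → 0.0054 × 23000 / 9.8 = 12.67 mm
Layer 700–570 hPa: Δp = 130 hPa = 13000 Pa, q̄ = 0.0023 kg/kg → 0.0023 × 13000 / 9.8 = 3.05 mm
Layer 570–490 hPa: Δp = 80 hPa = 8000 Pa, q̄ = 0.0012 kg/kg → 0.0012 × 8000 / 9.8 = 0.98 mm
Layer 490–350 hPa: Δp = 140 hPa = 14000 Pa, q̄ = 0.0014 kg/kg → 0.0014 × 14000 / 9.8 = 2.00 mm
PW = 7.27 + 12.67 + 3.05 + 0.98 + 2.00 = 25.97 ≈ 26.0 mm.
Rainfall = ε × PW = 0.32 × 26.0 = 8.3 mm.

PW ≈ 26.0 mm; rainfall ≈ 8.3 mm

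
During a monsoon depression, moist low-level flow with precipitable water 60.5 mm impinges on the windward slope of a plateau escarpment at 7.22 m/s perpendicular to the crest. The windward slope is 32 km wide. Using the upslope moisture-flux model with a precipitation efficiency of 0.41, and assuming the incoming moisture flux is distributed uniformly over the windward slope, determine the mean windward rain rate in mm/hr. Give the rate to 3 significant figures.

Incoming column moisture flux per unit ridge length: F = V × PW = 7.22 × 60.5 = 436.81 mm·m/s.
Spread over the 32 km slope with efficiency ε = 0.41: R = ε·F/W = 0.41 × 436.81 / 32000 m = 5.597e-03 mm/s.
R = 5.597e-03 × 3600 = 20.1 mm/hr.

R ≈ 20.1 mm/hr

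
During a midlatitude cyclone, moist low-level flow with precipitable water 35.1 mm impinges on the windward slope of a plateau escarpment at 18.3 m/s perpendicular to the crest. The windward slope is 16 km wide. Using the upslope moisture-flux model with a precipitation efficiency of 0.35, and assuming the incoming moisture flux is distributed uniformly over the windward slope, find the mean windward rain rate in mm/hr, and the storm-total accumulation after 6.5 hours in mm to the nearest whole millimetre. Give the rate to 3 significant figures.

R ≈ 50.6 mm/hr; total ≈ 329 mm

Incoming column moisture flux per unit ridge length: F = V × PW = 18.3 × 35.1 = 642.33 mm·m/s.
Spread over the 16 km slope with efficiency ε = 0.35: R = ε·F/W = 0.35 × 642.33 / 16000 m = 1.405e-02 mm/s.
R = 1.405e-02 × 3600 = 50.6 mm/hr.
Over 6.5 h: total = 50.6 × 6.5 = 328.9 ≈ 329 mm.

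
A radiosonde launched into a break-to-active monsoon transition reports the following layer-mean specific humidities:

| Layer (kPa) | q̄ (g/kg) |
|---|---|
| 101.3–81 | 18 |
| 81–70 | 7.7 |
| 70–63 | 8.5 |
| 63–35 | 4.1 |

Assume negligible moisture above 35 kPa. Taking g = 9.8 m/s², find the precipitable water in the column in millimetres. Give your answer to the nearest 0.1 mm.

Precipitable water is the column-integrated vapour mass per unit area: PW = (1/g) Σ q̄ Δp, with q in kg/kg and Δp in Pa (1 kg/m² of water = 1 mm).
Layer 101.3–81 kPa: Δp = 203 hPa = 20300 Pa, q̄ = 0.018 kg/kg → 0.018 × 20300 / 9.8 = 37.29 mm
Layer 81–70 kPa: Δp = 110 hPa = 11000 Pa, q̄ = 0.0077 kg/kg → 0.0077 × 11000 / 9.8 = 8.64 mm
Layer 70–63 kPa: Δp = 70 hPa = 7000 Pa, q̄ = 0.0085 kg/kg → 0.0085 × 7000 / 9.8 = 6.07 mm
Layer 63–35 kPa: Δp = 280 hPa = 28000 Pa, q̄ = 0.0041 kg/kg → 0.0041 × 28000 / 9.8 = 11.71 mm
PW = 37.29 + 8.64 + 6.07 + 11.71 = 63.71 ≈ 63.7 mm.

PW ≈ 63.7 mm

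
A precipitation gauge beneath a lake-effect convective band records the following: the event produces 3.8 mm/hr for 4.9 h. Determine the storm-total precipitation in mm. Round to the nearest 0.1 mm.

total ≈ 18.6 mm

Total = Σ Rᵢ Δtᵢ = 3.8 × 4.9
      = 18.62 = 18.6 mm.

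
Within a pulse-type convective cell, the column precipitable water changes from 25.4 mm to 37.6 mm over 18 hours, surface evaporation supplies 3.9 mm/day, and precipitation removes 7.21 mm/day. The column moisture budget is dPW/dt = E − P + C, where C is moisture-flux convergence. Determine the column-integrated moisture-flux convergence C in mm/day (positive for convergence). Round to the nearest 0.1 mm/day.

dPW/dt = (37.6 − 25.4) mm / (18/24 day) = +16.267 mm/day.
C = dPW/dt − E + P = (+16.267) − 3.9 + 7.21 = 19.6 mm/day.

C ≈ 19.6 mm/day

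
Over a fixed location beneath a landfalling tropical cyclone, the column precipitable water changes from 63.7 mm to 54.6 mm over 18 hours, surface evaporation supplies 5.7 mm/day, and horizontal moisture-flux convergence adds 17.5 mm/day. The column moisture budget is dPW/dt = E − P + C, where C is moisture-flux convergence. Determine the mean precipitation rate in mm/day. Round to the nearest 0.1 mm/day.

dPW/dt = (54.6 − 63.7) mm / (18/24 day) = -12.133 mm/day.
P = E + C − dPW/dt = 5.7 + (17.5) − (-12.133) = 35.3 mm/day.

P ≈ 35.3 mm/day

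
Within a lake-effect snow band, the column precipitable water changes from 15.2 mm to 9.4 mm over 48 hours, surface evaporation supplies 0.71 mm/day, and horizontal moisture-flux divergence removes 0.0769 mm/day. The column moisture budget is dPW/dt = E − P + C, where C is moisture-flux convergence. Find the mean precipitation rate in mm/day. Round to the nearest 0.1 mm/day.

P ≈ 3.5 mm/day

dPW/dt = (9.4 − 15.2) mm / (48/24 day) = -2.900 mm/day.
P = E + C − dPW/dt = 0.71 + (-0.0769) − (-2.900) = 3.5 mm/day.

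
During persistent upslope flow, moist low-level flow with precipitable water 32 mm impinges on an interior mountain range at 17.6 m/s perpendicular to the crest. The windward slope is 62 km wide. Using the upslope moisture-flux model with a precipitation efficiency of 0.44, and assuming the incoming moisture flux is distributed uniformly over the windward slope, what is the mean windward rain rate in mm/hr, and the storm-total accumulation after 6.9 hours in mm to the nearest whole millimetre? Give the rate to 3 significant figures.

Incoming column moisture flux per unit ridge length: F = V × PW = 17.6 × 32 = 563.2 mm·m/s.
Spread over the 62 km slope with efficiency ε = 0.44: R = ε·F/W = 0.44 × 563.2 / 62000 m = 3.997e-03 mm/s.
R = 3.997e-03 × 3600 = 14.4 mm/hr.
Over 6.9 h: total = 14.4 × 6.9 = 99.36 ≈ 99 mm.

R ≈ 14.4 mm/hr; total ≈ 99 mm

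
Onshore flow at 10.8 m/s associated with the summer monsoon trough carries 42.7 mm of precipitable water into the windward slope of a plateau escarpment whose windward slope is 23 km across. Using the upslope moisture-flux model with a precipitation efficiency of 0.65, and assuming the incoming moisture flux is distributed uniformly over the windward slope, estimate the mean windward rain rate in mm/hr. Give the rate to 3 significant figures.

R ≈ 46.9 mm/hr

Incoming column moisture flux per unit ridge length: F = V × PW = 10.8 × 42.7 = 461.16 mm·m/s.
Spread over the 23 km slope with efficiency ε = 0.65: R = ε·F/W = 0.65 × 461.16 / 23000 m = 1.303e-02 mm/s.
R = 1.303e-02 × 3600 = 46.9 mm/hr.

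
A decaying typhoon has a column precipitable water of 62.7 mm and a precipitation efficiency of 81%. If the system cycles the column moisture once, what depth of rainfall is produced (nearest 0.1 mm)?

rainfall ≈ 50.8 mm

Rainfall = ε × PW = 0.81 × 62.7 = 50.8 mm.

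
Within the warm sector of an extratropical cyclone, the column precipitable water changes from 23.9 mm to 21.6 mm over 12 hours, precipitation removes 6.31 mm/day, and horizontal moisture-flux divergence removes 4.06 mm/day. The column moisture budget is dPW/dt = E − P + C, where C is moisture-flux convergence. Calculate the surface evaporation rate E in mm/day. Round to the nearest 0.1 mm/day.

E ≈ 5.8 mm/day

dPW/dt = (21.6 − 23.9) mm / (12/24 day) = -4.600 mm/day.
E = dPW/dt + P − C = (-4.600) + 6.31 − (-4.06) = 5.8 mm/day.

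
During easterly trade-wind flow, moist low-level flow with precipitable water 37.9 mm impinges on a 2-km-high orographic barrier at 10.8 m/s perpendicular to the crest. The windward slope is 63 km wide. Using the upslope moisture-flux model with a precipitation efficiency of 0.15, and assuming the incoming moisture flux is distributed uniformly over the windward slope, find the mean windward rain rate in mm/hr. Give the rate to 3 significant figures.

R ≈ 3.51 mm/hr

Incoming column moisture flux per unit ridge length: F = V × PW = 10.8 × 37.9 = 409.32 mm·m/s.
Spread over the 63 km slope with efficiency ε = 0.15: R = ε·F/W = 0.15 × 409.32 / 63000 m = 9.746e-04 mm/s.
R = 9.746e-04 × 3600 = 3.51 mm/hr.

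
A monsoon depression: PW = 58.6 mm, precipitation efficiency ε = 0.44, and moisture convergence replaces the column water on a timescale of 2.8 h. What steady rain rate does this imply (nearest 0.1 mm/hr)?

Each overturning extracts ε × PW = 0.44 × 58.6 = 25.784 mm.
Rate = ε·PW / τ = 25.784 / 2.8 h = 9.2 mm/hr.

R ≈ 9.2 mm/hr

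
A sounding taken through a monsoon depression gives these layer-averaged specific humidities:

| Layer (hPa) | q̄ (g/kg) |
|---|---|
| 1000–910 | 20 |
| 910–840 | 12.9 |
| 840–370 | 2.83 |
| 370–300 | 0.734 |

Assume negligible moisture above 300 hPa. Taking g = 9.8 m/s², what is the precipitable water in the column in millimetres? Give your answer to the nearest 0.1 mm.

Precipitable water is the column-integrated vapour mass per unit area: PW = (1/g) Σ q̄ Δp, with q in kg/kg and Δp in Pa (1 kg/m² of water = 1 mm).
Layer 1000–910 hPa: Δp = 90 hPa = 9000 Pa, q̄ = 0.02 kg/kg → 0.02 × 9000 / 9.8 = 18.37 mm
Layer 910–840 hPa: Δp = 70 hPa = 7000 Pa, q̄ = 0.0129 kg/kg → 0.0129 × 7000 / 9.8 = 9.21 mm
Layer 840–370 hPa: Δp = 470 hPa = 47000 Pa, q̄ = 0.00283 kg/kg → 0.00283 × 47000 / 9.8 = 13.57 mm
Layer 370–300 hPa: Δp = 70 hPa = 7000 Pa, q̄ = 0.000734 kg/kg → 0.000734 × 7000 / 9.8 = 0.52 mm
PW = 18.37 + 9.21 + 13.57 + 0.52 = 41.67 ≈ 41.7 mm.

PW ≈ 41.7 mm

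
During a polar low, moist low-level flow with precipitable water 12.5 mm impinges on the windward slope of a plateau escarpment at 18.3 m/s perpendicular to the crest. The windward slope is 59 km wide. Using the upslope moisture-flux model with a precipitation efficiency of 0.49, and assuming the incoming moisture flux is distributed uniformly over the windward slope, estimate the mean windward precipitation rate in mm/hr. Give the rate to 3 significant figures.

R ≈ 6.84 mm/hr

Incoming column moisture flux per unit ridge length: F = V × PW = 18.3 × 12.5 = 228.75 mm·m/s.
Spread over the 59 km slope with efficiency ε = 0.49: R = ε·F/W = 0.49 × 228.75 / 59000 m = 1.900e-03 mm/s.
R = 1.900e-03 × 3600 = 6.84 mm/hr.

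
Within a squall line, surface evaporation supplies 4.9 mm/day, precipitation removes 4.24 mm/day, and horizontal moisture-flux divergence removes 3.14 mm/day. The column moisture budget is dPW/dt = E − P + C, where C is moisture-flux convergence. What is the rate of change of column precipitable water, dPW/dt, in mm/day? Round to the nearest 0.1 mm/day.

dPW/dt ≈ -2.5 mm/day

dPW/dt = E − P + C = 4.9 − 4.24 + (-3.14) = -2.5 mm/day.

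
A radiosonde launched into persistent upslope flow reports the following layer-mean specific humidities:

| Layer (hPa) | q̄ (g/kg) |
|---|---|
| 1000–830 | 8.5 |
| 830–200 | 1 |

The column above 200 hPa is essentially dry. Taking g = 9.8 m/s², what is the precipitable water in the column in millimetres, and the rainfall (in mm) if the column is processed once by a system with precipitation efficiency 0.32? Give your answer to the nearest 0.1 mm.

Precipitable water is the column-integrated vapour mass per unit area: PW = (1/g) Σ q̄ Δp, with q in kg/kg and Δp in Pa (1 kg/m² of water = 1 mm).
Layer 1000–830 hPa: Δp = 170 hPa = 17000 Pa, q̄ = 0.0085 kg/kg → 0.0085 × 17000 / 9.8 = 14.74 mm
Layer 830–200 hPa: Δp = 630 hPa = 63000 Pa, q̄ = 0.001 kg/kg → 0.001 × 63000 / 9.8 = 6.43 mm
PW = 14.74 + 6.43 = 21.17 ≈ 21.2 mm.
Rainfall = ε × PW = 0.32 × 21.2 = 6.8 mm.

PW ≈ 21.2 mm; rainfall ≈ 6.8 mm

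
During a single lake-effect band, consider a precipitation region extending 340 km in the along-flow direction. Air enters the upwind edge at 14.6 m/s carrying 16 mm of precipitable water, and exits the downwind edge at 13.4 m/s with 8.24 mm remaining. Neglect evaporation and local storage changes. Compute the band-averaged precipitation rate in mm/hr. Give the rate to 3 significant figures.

Column moisture flux per unit crosswind length is F = V × PW.
Inflow: F_in = 14.6 × 16 = 233.6 mm·m/s
Outflow: F_out = 13.4 × 8.24 = 110.416 mm·m/s
Steady-state rate R = (F_in − F_out)/L = (233.6 − 110.416) / 340000 m = 3.623e-04 mm/s.
R = 3.623e-04 × 3600 = 1.30 mm/hr.

R ≈ 1.30 mm/hr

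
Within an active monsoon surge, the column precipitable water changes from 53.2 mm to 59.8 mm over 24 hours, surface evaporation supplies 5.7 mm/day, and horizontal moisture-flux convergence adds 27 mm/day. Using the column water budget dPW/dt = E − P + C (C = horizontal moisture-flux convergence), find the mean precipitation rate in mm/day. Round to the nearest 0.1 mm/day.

P ≈ 26.1 mm/day

dPW/dt = (59.8 − 53.2) mm / (24/24 day) = +6.600 mm/day.
P = E + C − dPW/dt = 5.7 + (27) − (+6.600) = 26.1 mm/day.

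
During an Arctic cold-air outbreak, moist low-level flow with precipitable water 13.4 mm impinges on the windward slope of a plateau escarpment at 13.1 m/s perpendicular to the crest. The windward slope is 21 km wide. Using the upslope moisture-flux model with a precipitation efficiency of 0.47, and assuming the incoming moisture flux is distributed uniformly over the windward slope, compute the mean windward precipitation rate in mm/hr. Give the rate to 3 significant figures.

Incoming column moisture flux per unit ridge length: F = V × PW = 13.1 × 13.4 = 175.54 mm·m/s.
Spread over the 21 km slope with efficiency ε = 0.47: R = ε·F/W = 0.47 × 175.54 / 21000 m = 3.929e-03 mm/s.
R = 3.929e-03 × 3600 = 14.1 mm/hr.

R ≈ 14.1 mm/hr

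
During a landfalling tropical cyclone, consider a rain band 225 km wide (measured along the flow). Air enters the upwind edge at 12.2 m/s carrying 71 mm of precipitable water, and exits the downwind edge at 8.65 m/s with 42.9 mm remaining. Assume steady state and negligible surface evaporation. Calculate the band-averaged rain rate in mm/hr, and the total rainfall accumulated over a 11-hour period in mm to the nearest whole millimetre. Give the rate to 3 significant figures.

Column moisture flux per unit crosswind length is F = V × PW.
Inflow: F_in = 12.2 × 71 = 866.2 mm·m/s
Outflow: F_out = 8.65 × 42.9 = 371.085 mm·m/s
Steady-state rate R = (F_in − F_out)/L = (866.2 − 371.085) / 225000 m = 2.201e-03 mm/s.
R = 2.201e-03 × 3600 = 7.92 mm/hr.
Over 11 h: total = 7.92 × 11 = 87.12 ≈ 87 mm.

R ≈ 7.92 mm/hr; total ≈ 87 mm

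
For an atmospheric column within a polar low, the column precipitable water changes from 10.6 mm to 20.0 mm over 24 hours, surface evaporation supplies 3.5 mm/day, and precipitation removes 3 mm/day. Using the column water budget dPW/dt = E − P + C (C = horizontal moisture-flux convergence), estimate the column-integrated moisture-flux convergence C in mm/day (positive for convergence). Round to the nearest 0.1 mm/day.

C ≈ 8.9 mm/day

dPW/dt = (20.0 − 10.6) mm / (24/24 day) = +9.400 mm/day.
C = dPW/dt − E + P = (+9.400) − 3.5 + 3 = 8.9 mm/day.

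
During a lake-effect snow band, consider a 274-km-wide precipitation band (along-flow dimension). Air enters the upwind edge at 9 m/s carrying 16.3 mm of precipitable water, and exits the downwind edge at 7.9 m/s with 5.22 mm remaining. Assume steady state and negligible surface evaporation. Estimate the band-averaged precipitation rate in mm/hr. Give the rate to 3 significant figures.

Column moisture flux per unit crosswind length is F = V × PW.
Inflow: F_in = 9 × 16.3 = 146.7 mm·m/s
Outflow: F_out = 7.9 × 5.22 = 41.238 mm·m/s
Steady-state rate R = (F_in − F_out)/L = (146.7 − 41.238) / 274000 m = 3.849e-04 mm/s.
R = 3.849e-04 × 3600 = 1.39 mm/hr.

R ≈ 1.39 mm/hr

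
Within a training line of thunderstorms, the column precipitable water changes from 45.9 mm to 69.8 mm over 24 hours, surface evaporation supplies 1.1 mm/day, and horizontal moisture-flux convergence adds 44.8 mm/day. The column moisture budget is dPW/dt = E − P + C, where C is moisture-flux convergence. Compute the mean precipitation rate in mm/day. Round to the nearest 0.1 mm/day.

dPW/dt = (69.8 − 45.9) mm / (24/24 day) = +23.900 mm/day.
P = E + C − dPW/dt = 1.1 + (44.8) − (+23.900) = 22.0 mm/day.

P ≈ 22.0 mm/day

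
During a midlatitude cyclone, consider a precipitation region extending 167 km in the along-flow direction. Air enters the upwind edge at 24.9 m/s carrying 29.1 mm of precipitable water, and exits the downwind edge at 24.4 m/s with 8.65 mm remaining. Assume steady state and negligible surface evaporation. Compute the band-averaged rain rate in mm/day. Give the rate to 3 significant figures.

R ≈ 266 mm/day

Column moisture flux per unit crosswind length is F = V × PW.
Inflow: F_in = 24.9 × 29.1 = 724.59 mm·m/s
Outflow: F_out = 24.4 × 8.65 = 211.06 mm·m/s
Steady-state rate R = (F_in − F_out)/L = (724.59 − 211.06) / 167000 m = 3.075e-03 mm/s.
R = 3.075e-03 × 3600 × 24 = 266 mm/day.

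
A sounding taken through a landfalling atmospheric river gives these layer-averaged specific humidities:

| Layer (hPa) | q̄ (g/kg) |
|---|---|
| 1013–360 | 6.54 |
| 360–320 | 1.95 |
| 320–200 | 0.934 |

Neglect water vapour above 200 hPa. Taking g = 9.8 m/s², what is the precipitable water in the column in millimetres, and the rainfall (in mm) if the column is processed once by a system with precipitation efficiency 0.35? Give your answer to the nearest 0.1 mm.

PW ≈ 45.5 mm; rainfall ≈ 15.9 mm

Precipitable water is the column-integrated vapour mass per unit area: PW = (1/g) Σ q̄ Δp, with q in kg/kg and Δp in Pa (1 kg/m² of water = 1 mm).
Layer 1013–360 hPa: Δp = 653 hPa = 65300 Pa, q̄ = 0.00654 kg/kg → 0.00654 × 65300 / 9.8 = 43.58 mm
Layer 360–320 hPa: Δp = 40 hPa = 4000 Pa, q̄ = 0.00195 kg/kg → 0.00195 × 4000 / 9.8 = 0.80 mm
Layer 320–200 hPa: Δp = 120 hPa = 12000 Pa, q̄ = 0.000934 kg/kg → 0.000934 × 12000 / 9.8 = 1.14 mm
PW = 43.58 + 0.80 + 1.14 = 45.52 ≈ 45.5 mm.
Rainfall = ε × PW = 0.35 × 45.5 = 15.9 mm.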